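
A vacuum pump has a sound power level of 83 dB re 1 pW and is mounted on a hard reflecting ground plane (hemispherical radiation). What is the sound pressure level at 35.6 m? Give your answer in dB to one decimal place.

The power spreads over a hemisphere of area 2π·r², so L_p = L_w − 10·log₁₀(2π·r²).
2π·r² = 7963 m², 10·log₁₀ of that is 39.011 dB.
L_p = 83 − 39.011 = 43.99 dB.

44.0 dB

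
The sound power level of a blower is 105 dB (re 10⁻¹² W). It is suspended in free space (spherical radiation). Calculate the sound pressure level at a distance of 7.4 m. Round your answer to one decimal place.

Free-field spherical radiation: L_p = L_w − 10·log₁₀(4π·r²), r = 7.4 m.
4π·r² = 688.1 m², 10·log₁₀ of that is 28.377 dB.
L_p = 105 − 28.377 = 76.62 dB.

76.6 dB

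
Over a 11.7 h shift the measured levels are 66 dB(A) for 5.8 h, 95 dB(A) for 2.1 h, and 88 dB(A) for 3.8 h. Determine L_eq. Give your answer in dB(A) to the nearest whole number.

The energy average is taken in the linear domain: L_eq = 10·log₁₀[(Σ tᵢ·10^(Lᵢ/10))/T], T = 11.7 h.
Σ tᵢ·10^(Lᵢ/10) = 5.8·10^(66/10) + 2.1·10^(95/10) + 3.8·10^(88/10) = 9.062e+09.
L_eq = 10·log₁₀(9.062e+09/11.7) = 88.89 dB(A).

89 dB(A)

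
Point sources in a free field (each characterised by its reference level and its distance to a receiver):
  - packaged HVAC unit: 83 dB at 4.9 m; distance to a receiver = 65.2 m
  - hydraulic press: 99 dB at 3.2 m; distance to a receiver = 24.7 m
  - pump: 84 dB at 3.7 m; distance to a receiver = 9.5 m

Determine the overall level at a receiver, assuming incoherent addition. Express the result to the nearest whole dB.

First find each source's level at the receiver (point-source: −20·log₁₀(r/r_ref)), then combine on an intensity basis.
packaged HVAC unit: 83 − 20·log₁₀(65.2/4.9) = 83 − 22.48 = 60.52 dB.
hydraulic press: 99 − 20·log₁₀(24.7/3.2) = 99 − 17.75 = 81.25 dB.
pump: 84 − 20·log₁₀(9.5/3.7) = 84 − 8.19 = 75.81 dB.
Σ 10^(L/10) = 1.726e+08 → L_total = 10·log₁₀(1.726e+08) = 82.37 dB.

82 dB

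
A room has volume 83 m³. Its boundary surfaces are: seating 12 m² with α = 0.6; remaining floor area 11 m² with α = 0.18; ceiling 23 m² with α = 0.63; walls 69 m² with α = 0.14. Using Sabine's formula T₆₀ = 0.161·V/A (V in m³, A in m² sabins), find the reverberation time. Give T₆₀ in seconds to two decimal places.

Total absorption A = 12·0.6 + 11·0.18 + 23·0.63 + 69·0.14 = 33.33 m² sabins.
T₆₀ = 0.161·V/A = 0.161·83/33.33 = 0.401 s.

0.40 s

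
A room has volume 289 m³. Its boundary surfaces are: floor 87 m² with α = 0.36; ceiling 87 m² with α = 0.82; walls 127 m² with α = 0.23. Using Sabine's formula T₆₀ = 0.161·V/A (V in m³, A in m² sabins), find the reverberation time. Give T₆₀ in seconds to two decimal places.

0.35 s

A = Σ Sᵢαᵢ = 87·0.36 + 87·0.82 + 127·0.23 = 131.87 m².
T₆₀ = 0.161·V/A = 0.161·289/131.87 = 0.353 s.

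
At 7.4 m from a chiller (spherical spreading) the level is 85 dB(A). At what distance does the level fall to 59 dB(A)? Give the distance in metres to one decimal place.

147.6 m

The 26.0 dB drop corresponds to a distance ratio of 10^(26.0/20) for a point source.
r₂ = 7.4·10^((85−59)/20) = 7.4·10^(26.0/20) = 147.65 m.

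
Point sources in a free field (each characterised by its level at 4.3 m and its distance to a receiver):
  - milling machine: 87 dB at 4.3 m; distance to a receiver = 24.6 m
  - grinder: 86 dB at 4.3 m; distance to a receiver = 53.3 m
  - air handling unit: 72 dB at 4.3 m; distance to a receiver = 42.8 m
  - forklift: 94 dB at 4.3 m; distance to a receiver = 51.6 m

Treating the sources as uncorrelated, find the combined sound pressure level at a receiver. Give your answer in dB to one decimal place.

First find each source's level at the receiver (point-source: −20·log₁₀(r/r_ref)), then combine on an intensity basis.
milling machine: 87 − 20·log₁₀(24.6/4.3) = 87 − 15.15 = 71.85 dB.
grinder: 86 − 20·log₁₀(53.3/4.3) = 86 − 21.87 = 64.13 dB.
air handling unit: 72 − 20·log₁₀(42.8/4.3) = 72 − 19.96 = 52.04 dB.
forklift: 94 − 20·log₁₀(51.6/4.3) = 94 − 21.58 = 72.42 dB.
Σ 10^(L/10) = 3.551e+07 → L_total = 10·log₁₀(3.551e+07) = 75.50 dB.

75.5 dB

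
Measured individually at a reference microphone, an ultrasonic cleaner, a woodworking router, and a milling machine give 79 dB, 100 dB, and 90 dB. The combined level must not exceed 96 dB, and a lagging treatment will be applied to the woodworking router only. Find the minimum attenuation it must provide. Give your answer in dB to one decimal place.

5.4 dB

The untreated sources together contribute 10^(79/10) + 10^(90/10) = 1.079e+09, i.e. 90.33 dB.
The limit corresponds to 10^(96/10) = 3.981e+09; subtracting the fixed part leaves 2.902e+09 for the woodworking router, i.e. 94.63 dB.
So the woodworking router must be reduced from 100 to 94.63 dB: IL = 5.37 dB.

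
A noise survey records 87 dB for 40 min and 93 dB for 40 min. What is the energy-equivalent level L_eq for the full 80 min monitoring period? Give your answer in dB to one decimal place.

91.0 dB

The energy average is taken in the linear domain: L_eq = 10·log₁₀[(Σ tᵢ·10^(Lᵢ/10))/T], T = 80 min.
Σ tᵢ·10^(Lᵢ/10) = 40·10^(87/10) + 40·10^(93/10) = 9.986e+10.
L_eq = 10·log₁₀(9.986e+10/80) = 90.96 dB.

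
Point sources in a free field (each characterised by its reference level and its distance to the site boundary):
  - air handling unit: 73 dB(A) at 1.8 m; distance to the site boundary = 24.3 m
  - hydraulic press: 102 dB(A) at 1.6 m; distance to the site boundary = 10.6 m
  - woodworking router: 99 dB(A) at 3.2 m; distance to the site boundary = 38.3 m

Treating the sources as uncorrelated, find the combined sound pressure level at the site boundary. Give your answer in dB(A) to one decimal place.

86.2 dB(A)

Propagate each source to the receiver with L = L_ref − 20·log₁₀(r/r_ref), then add intensities.
air handling unit: 73 − 20·log₁₀(24.3/1.8) = 73 − 22.61 = 50.39 dB(A).
hydraulic press: 102 − 20·log₁₀(10.6/1.6) = 102 − 16.42 = 85.58 dB(A).
woodworking router: 99 − 20·log₁₀(38.3/3.2) = 99 − 21.56 = 77.44 dB(A).
Σ 10^(L/10) = 4.167e+08 → L_total = 10·log₁₀(4.167e+08) = 86.20 dB(A).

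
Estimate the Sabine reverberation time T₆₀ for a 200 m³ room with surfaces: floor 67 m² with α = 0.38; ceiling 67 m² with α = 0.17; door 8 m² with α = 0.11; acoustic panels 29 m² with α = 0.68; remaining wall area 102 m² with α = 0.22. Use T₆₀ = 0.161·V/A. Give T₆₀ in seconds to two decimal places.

0.40 s

Summing Sᵢαᵢ: 67·0.38 + 67·0.17 + 8·0.11 + 29·0.68 + 102·0.22 = 79.89 m².
T₆₀ = 0.161·V/A = 0.161·200/79.89 = 0.403 s.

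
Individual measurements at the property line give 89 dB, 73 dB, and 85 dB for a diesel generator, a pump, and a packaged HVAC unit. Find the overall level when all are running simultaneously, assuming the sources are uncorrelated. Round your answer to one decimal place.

For uncorrelated sources the intensities add, so convert each level to linear form, sum, and take 10·log₁₀ of the total.
Σ 10^(L/10) = 10^(89/10) + 10^(73/10) + 10^(85/10) = 1.131e+09.
L_total = 10·log₁₀(1.131e+09) = 90.53 dB.

90.5 dB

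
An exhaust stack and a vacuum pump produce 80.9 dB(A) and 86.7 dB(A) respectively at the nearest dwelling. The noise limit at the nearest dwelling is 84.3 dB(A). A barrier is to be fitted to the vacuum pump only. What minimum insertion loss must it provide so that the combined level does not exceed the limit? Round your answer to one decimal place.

Everything except the vacuum pump sums to 10^(80.9/10) = 1.230e+08 in linear terms, 80.90 dB(A).
To meet 84.3 dB(A) overall, the treated vacuum pump may contribute at most 10^(84.3/10) − 1.230e+08 = 1.461e+08, i.e. 81.65 dB(A).
Required insertion loss = 86.7 − 81.65 = 5.05 dB.

5.1 dB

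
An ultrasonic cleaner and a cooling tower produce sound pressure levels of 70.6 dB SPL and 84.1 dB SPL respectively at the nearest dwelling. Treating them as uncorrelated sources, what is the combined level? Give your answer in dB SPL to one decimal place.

For uncorrelated sources the intensities add, so convert each level to linear form, sum, and take 10·log₁₀ of the total.
Σ 10^(L/10) = 10^(70.6/10) + 10^(84.1/10) = 2.685e+08.
L_total = 10·log₁₀(2.685e+08) = 84.29 dB SPL.

84.3 dB SPL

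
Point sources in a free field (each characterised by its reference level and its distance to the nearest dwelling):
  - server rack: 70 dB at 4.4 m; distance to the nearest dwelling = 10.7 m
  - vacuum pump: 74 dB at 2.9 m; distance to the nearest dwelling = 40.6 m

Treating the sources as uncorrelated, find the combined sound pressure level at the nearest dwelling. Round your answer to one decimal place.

Propagate each source to the receiver with L = L_ref − 20·log₁₀(r/r_ref), then add intensities.
server rack: 70 − 20·log₁₀(10.7/4.4) = 70 − 7.72 = 62.28 dB.
vacuum pump: 74 − 20·log₁₀(40.6/2.9) = 74 − 22.92 = 51.08 dB.
Σ 10^(L/10) = 1.819e+06 → L_total = 10·log₁₀(1.819e+06) = 62.60 dB.

62.6 dB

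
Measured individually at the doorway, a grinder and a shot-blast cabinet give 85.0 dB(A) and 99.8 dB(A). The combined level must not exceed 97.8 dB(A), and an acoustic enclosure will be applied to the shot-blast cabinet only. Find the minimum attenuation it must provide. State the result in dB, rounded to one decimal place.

2.2 dB

Fixed contribution from the other source: Σ 10^(L/10) = 10^(85.0/10) = 3.162e+08 (85.00 dB(A)).
To meet 97.8 dB(A) overall, the treated shot-blast cabinet may contribute at most 10^(97.8/10) − 3.162e+08 = 5.709e+09, i.e. 97.57 dB(A).
So the shot-blast cabinet must be reduced from 99.8 to 97.57 dB(A): IL = 2.23 dB.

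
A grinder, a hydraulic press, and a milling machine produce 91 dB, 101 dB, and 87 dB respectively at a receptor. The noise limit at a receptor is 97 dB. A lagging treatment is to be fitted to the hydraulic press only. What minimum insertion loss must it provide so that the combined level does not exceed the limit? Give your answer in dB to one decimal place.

The untreated sources together contribute 10^(91/10) + 10^(87/10) = 1.760e+09, i.e. 92.46 dB.
The limit corresponds to 10^(97/10) = 5.012e+09; subtracting the fixed part leaves 3.252e+09 for the hydraulic press, i.e. 95.12 dB.
Required insertion loss = 101 − 95.12 = 5.88 dB.

5.9 dB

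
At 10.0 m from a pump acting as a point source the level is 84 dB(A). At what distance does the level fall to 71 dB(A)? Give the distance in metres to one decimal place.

For a point source L₁ − L₂ = 20·log₁₀(r₂/r₁), so r₂ = r₁·10^((L₁−L₂)/20).
r₂ = 10.0·10^((84−71)/20) = 10.0·10^(13.0/20) = 44.67 m.

44.7 m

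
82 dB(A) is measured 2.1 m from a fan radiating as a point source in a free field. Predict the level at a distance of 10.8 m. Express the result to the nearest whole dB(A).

Point-source attenuation: ΔL = 20·log₁₀(r₂/r₁) = 20·log₁₀(10.8/2.1) = 14.224 dB.
L₂ = 82 − 20·log₁₀(10.8/2.1) = 82 − 14.224 = 67.78 dB(A).

68 dB(A)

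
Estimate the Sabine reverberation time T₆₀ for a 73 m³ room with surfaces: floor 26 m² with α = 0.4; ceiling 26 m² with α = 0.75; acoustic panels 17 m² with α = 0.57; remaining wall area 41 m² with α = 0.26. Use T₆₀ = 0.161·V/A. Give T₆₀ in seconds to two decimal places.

Summing Sᵢαᵢ: 26·0.4 + 26·0.75 + 17·0.57 + 41·0.26 = 50.25 m².
T₆₀ = 0.161·V/A = 0.161·73/50.25 = 0.234 s.

0.23 s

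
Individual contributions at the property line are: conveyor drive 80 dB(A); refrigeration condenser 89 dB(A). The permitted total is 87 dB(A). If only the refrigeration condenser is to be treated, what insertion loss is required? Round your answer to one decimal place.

Fixed contribution from the other source: Σ 10^(L/10) = 10^(80/10) = 1.000e+08 (80.00 dB(A)).
To meet 87 dB(A) overall, the treated refrigeration condenser may contribute at most 10^(87/10) − 1.000e+08 = 4.012e+08, i.e. 86.03 dB(A).
So the refrigeration condenser must be reduced from 89 to 86.03 dB(A): IL = 2.97 dB.

3.0 dB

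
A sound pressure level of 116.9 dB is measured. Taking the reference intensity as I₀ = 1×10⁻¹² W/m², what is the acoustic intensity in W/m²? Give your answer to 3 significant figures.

I = I₀·10^(L/10) = 10⁻¹² × 10^(116.9/10) = 10^(-0.310).

0.490 W/m²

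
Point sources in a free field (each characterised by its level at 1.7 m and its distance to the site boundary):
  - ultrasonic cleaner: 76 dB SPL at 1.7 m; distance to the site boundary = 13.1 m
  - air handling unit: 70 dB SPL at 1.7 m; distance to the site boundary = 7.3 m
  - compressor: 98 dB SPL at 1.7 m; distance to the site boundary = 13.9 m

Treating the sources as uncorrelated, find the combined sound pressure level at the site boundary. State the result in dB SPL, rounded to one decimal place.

79.8 dB SPL

Apply inverse-square spreading to bring every level to the receiver, then sum 10^(L/10).
ultrasonic cleaner: 76 − 20·log₁₀(13.1/1.7) = 76 − 17.74 = 58.26 dB SPL.
air handling unit: 70 − 20·log₁₀(7.3/1.7) = 70 − 12.66 = 57.34 dB SPL.
compressor: 98 − 20·log₁₀(13.9/1.7) = 98 − 18.25 = 79.75 dB SPL.
Σ 10^(L/10) = 9.559e+07 → L_total = 10·log₁₀(9.559e+07) = 79.80 dB SPL.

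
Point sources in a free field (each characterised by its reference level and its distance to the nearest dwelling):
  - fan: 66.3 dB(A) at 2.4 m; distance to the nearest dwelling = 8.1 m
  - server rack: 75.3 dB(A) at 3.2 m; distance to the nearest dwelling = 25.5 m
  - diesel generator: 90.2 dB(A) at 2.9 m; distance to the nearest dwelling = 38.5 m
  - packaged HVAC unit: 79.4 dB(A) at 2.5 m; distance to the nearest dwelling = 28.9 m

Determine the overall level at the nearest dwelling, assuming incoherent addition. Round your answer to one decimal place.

68.8 dB(A)

Apply inverse-square spreading to bring every level to the receiver, then sum 10^(L/10).
fan: 66.3 − 20·log₁₀(8.1/2.4) = 66.3 − 10.57 = 55.73 dB(A).
server rack: 75.3 − 20·log₁₀(25.5/3.2) = 75.3 − 18.03 = 57.27 dB(A).
diesel generator: 90.2 − 20·log₁₀(38.5/2.9) = 90.2 − 22.46 = 67.74 dB(A).
packaged HVAC unit: 79.4 − 20·log₁₀(28.9/2.5) = 79.4 − 21.26 = 58.14 dB(A).
Σ 10^(L/10) = 7.501e+06 → L_total = 10·log₁₀(7.501e+06) = 68.75 dB(A).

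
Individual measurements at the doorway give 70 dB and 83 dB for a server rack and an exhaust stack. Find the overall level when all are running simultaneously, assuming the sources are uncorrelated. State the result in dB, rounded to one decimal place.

83.2 dB

Incoherent sources combine by intensity addition: L_total = 10·log₁₀(Σ 10^(L_i/10)).
Σ 10^(L/10) = 10^(70/10) + 10^(83/10) = 2.095e+08.
L_total = 10·log₁₀(2.095e+08) = 83.21 dB.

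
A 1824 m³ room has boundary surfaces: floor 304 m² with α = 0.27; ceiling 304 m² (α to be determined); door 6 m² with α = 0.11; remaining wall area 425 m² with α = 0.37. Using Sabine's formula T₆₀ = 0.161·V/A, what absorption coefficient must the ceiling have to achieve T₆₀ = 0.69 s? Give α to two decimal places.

0.61

Required total absorption A = 0.161·1824/0.69 = 425.60 m².
Absorption from the other surfaces = 304·0.27 + 6·0.11 + 425·0.37 = 239.99 m², so the ceiling must supply 185.61 m² over 304 m².
α = 185.61/304 = 0.611.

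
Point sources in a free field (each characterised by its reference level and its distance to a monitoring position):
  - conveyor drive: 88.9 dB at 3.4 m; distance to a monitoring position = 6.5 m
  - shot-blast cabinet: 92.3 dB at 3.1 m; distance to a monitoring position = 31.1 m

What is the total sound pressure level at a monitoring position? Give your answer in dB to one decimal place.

First find each source's level at the receiver (point-source: −20·log₁₀(r/r_ref)), then combine on an intensity basis.
conveyor drive: 88.9 − 20·log₁₀(6.5/3.4) = 88.9 − 5.63 = 83.27 dB.
shot-blast cabinet: 92.3 − 20·log₁₀(31.1/3.1) = 92.3 − 20.03 = 72.27 dB.
Σ 10^(L/10) = 2.293e+08 → L_total = 10·log₁₀(2.293e+08) = 83.60 dB.

83.6 dB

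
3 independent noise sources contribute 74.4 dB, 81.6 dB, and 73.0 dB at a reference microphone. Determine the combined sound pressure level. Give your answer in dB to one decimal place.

82.8 dB

For uncorrelated sources the intensities add, so convert each level to linear form, sum, and take 10·log₁₀ of the total.
Σ 10^(L/10) = 10^(74.4/10) + 10^(81.6/10) + 10^(73.0/10) = 1.920e+08.
L_total = 10·log₁₀(1.920e+08) = 82.83 dB.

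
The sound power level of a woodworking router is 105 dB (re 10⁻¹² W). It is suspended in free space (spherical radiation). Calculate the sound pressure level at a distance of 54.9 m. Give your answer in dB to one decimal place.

59.2 dB

The power spreads over a sphere of area 4π·r², so L_p = L_w − 10·log₁₀(4π·r²).
4π·r² = 3.788e+04 m², 10·log₁₀ of that is 45.784 dB.
L_p = 105 − 45.784 = 59.22 dB.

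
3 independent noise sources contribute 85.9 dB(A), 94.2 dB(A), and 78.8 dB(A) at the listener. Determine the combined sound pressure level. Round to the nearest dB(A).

For uncorrelated sources the intensities add, so convert each level to linear form, sum, and take 10·log₁₀ of the total.
Σ 10^(L/10) = 10^(85.9/10) + 10^(94.2/10) + 10^(78.8/10) = 3.095e+09.
L_total = 10·log₁₀(3.095e+09) = 94.91 dB(A).

95 dB(A)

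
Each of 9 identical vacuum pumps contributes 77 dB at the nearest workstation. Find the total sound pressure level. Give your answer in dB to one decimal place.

With 9 equal, uncorrelated contributions the intensity is 9× that of one unit, giving a rise of 10·log₁₀ 9.
L_total = 77 + 10·log₁₀(9) = 77 + 9.542 = 86.54 dB.

86.5 dB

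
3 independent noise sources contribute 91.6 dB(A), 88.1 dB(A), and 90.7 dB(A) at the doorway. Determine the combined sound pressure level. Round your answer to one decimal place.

95.1 dB(A)

For uncorrelated sources the intensities add, so convert each level to linear form, sum, and take 10·log₁₀ of the total.
Σ 10^(L/10) = 10^(91.6/10) + 10^(88.1/10) + 10^(90.7/10) = 3.266e+09.
L_total = 10·log₁₀(3.266e+09) = 95.14 dB(A).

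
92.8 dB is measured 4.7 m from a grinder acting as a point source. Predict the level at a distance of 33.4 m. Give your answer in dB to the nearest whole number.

76 dB

Point-source attenuation: ΔL = 20·log₁₀(r₂/r₁) = 20·log₁₀(33.4/4.7) = 17.033 dB.
L₂ = 92.8 − 20·log₁₀(33.4/4.7) = 92.8 − 17.033 = 75.77 dB.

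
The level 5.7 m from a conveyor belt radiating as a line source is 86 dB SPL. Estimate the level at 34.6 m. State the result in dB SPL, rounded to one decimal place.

Cylindrical spreading from a line source gives a 10·log₁₀(r₂/r₁) drop.
L₂ = 86 − 10·log₁₀(34.6/5.7) = 86 − 7.832 = 78.17 dB SPL.

78.2 dB SPL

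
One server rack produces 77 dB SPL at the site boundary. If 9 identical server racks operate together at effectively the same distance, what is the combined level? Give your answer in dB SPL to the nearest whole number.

With 9 equal, uncorrelated contributions the intensity is 9× that of one unit, giving a rise of 10·log₁₀ 9.
L_total = 77 + 10·log₁₀(9) = 77 + 9.542 = 86.54 dB SPL.

87 dB SPL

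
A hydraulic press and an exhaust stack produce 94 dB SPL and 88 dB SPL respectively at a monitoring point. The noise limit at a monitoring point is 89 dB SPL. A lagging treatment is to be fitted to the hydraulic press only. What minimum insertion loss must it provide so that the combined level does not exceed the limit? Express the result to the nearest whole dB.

Fixed contribution from the other source: Σ 10^(L/10) = 10^(88/10) = 6.310e+08 (88.00 dB SPL).
To meet 89 dB SPL overall, the treated hydraulic press may contribute at most 10^(89/10) − 6.310e+08 = 1.634e+08, i.e. 82.13 dB SPL.
So the hydraulic press must be reduced from 94 to 82.13 dB SPL: IL = 11.87 dB.

12 dB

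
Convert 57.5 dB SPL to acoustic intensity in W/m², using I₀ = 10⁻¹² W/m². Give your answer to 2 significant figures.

L = 10·log₁₀(I/I₀) ⇒ I = I₀·10^(L/10) = 10⁻¹² × 10^5.75.

5.6e-07 W/m²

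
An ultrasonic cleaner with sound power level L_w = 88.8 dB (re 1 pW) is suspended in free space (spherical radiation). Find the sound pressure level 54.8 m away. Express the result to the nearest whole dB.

The power spreads over a sphere of area 4π·r², so L_p = L_w − 10·log₁₀(4π·r²).
4π·r² = 3.774e+04 m², 10·log₁₀ of that is 45.768 dB.
L_p = 88.8 − 45.768 = 43.03 dB.

43 dB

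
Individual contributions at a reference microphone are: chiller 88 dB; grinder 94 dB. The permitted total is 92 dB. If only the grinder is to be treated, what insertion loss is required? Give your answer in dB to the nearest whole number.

Fixed contribution from the other source: Σ 10^(L/10) = 10^(88/10) = 6.310e+08 (88.00 dB).
To meet 92 dB overall, the treated grinder may contribute at most 10^(92/10) − 6.310e+08 = 9.539e+08, i.e. 89.80 dB.
Required insertion loss = 94 − 89.80 = 4.20 dB.

4 dB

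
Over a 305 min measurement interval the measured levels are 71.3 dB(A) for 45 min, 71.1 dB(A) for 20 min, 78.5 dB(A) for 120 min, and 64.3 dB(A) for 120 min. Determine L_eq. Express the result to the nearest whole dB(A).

Weight each interval's intensity by its duration and average over T = 305 min:
Σ tᵢ·10^(Lᵢ/10) = 45·10^(71.3/10) + 20·10^(71.1/10) + 120·10^(78.5/10) + 120·10^(64.3/10) = 9.683e+09.
L_eq = 10·log₁₀(9.683e+09/305) = 75.02 dB(A).

75 dB(A)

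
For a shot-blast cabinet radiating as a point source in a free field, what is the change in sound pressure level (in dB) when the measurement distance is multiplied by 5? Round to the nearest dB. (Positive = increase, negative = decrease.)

-14 dB

With spherical spreading the level changes by −20·log₁₀(r₂/r₁).
ΔL = −20·log₁₀(5) = -13.98 dB.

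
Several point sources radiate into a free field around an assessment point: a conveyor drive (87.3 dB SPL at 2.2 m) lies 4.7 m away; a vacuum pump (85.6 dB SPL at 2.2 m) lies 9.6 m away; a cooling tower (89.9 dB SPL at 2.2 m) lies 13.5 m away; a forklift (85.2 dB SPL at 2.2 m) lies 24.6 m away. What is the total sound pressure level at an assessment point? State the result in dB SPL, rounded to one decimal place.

Propagate each source to the receiver with L = L_ref − 20·log₁₀(r/r_ref), then add intensities.
conveyor drive: 87.3 − 20·log₁₀(4.7/2.2) = 87.3 − 6.59 = 80.71 dB SPL.
vacuum pump: 85.6 − 20·log₁₀(9.6/2.2) = 85.6 − 12.80 = 72.80 dB SPL.
cooling tower: 89.9 − 20·log₁₀(13.5/2.2) = 89.9 − 15.76 = 74.14 dB SPL.
forklift: 85.2 − 20·log₁₀(24.6/2.2) = 85.2 − 20.97 = 64.23 dB SPL.
Σ 10^(L/10) = 1.653e+08 → L_total = 10·log₁₀(1.653e+08) = 82.18 dB SPL.

82.2 dB SPL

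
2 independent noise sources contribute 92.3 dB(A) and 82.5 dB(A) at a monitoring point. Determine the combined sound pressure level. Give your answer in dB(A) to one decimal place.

Incoherent sources combine by intensity addition: L_total = 10·log₁₀(Σ 10^(L_i/10)).
Σ 10^(L/10) = 10^(92.3/10) + 10^(82.5/10) = 1.876e+09.
L_total = 10·log₁₀(1.876e+09) = 92.73 dB(A).

92.7 dB(A)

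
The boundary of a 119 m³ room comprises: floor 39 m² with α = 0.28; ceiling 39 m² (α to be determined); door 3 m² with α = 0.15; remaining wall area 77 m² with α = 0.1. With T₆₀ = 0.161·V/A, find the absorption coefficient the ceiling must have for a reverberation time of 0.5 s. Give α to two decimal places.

Required total absorption A = 0.161·119/0.5 = 38.32 m².
Absorption from the other surfaces = 39·0.28 + 3·0.15 + 77·0.1 = 19.07 m², so the ceiling must supply 19.25 m² over 39 m².
α = 19.25/39 = 0.494.

0.49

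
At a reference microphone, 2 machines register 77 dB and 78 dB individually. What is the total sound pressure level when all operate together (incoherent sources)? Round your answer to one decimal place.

Incoherent sources combine by intensity addition: L_total = 10·log₁₀(Σ 10^(L_i/10)).
Σ 10^(L/10) = 10^(77/10) + 10^(78/10) = 1.132e+08.
L_total = 10·log₁₀(1.132e+08) = 80.54 dB.

80.5 dB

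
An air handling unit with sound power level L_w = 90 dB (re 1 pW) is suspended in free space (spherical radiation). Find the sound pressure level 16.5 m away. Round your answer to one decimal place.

54.7 dB

L_p = L_w − 10·log₁₀(4π·r²) with r = 16.5 m.
4π·r² = 3421 m², 10·log₁₀ of that is 35.342 dB.
L_p = 90 − 35.342 = 54.66 dB.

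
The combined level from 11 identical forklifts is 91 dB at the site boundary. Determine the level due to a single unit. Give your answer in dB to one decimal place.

11 equal contributions raise the level by 10·log₁₀ 11 = 10.414 dB, so each unit alone gives 91 − 10.414.

80.6 dB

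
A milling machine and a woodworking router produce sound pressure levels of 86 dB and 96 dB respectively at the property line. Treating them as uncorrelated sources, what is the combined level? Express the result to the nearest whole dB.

Incoherent sources combine by intensity addition: L_total = 10·log₁₀(Σ 10^(L_i/10)).
Σ 10^(L/10) = 10^(86/10) + 10^(96/10) = 4.379e+09.
L_total = 10·log₁₀(4.379e+09) = 96.41 dB.

96 dB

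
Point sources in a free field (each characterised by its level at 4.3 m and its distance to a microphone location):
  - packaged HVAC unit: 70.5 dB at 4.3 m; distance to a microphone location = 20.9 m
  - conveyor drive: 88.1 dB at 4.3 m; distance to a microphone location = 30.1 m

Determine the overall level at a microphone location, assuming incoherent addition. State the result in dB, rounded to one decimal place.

Apply inverse-square spreading to bring every level to the receiver, then sum 10^(L/10).
packaged HVAC unit: 70.5 − 20·log₁₀(20.9/4.3) = 70.5 − 13.73 = 56.77 dB.
conveyor drive: 88.1 − 20·log₁₀(30.1/4.3) = 88.1 − 16.90 = 71.20 dB.
Σ 10^(L/10) = 1.365e+07 → L_total = 10·log₁₀(1.365e+07) = 71.35 dB.

71.4 dB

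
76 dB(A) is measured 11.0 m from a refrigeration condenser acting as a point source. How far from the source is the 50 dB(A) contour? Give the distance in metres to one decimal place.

The 26.0 dB drop corresponds to a distance ratio of 10^(26.0/20) for a point source.
r₂ = 11.0·10^((76−50)/20) = 11.0·10^(26.0/20) = 219.48 m.

219.5 m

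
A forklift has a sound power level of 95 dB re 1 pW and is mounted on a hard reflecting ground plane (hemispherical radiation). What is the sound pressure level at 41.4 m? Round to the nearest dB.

55 dB

Free-field hemispherical radiation: L_p = L_w − 10·log₁₀(2π·r²), r = 41.4 m.
2π·r² = 1.077e+04 m², 10·log₁₀ of that is 40.322 dB.
L_p = 95 − 40.322 = 54.68 dB.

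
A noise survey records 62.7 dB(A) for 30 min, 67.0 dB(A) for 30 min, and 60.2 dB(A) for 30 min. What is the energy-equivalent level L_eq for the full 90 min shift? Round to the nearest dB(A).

64 dB(A)

L_eq = 10·log₁₀[(1/T)·Σ tᵢ·10^(Lᵢ/10)] with T = 90 min.
Σ tᵢ·10^(Lᵢ/10) = 30·10^(62.7/10) + 30·10^(67.0/10) + 30·10^(60.2/10) = 2.376e+08.
L_eq = 10·log₁₀(2.376e+08/90) = 64.22 dB(A).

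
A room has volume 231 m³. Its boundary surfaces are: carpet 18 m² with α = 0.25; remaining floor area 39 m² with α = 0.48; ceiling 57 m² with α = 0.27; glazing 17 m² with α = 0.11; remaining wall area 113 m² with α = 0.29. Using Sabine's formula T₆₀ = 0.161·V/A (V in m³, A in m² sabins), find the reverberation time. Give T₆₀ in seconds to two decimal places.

A = Σ Sᵢαᵢ = 18·0.25 + 39·0.48 + 57·0.27 + 17·0.11 + 113·0.29 = 73.25 m².
T₆₀ = 0.161 × 231 / 73.25 = 0.508 s.

0.51 s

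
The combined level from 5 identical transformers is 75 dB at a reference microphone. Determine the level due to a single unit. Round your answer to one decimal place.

68.0 dB

For N identical incoherent sources L_total = L₁ + 10·log₁₀ N, so L₁ = 75 − 10·log₁₀(5) = 75 − 6.990.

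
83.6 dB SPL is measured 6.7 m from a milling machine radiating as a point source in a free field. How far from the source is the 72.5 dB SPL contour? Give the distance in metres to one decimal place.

Point-source spreading drops the level by 20·log₁₀(r₂/r₁); inverting, r₂/r₁ = 10^(ΔL/20).
r₂ = 6.7·10^((83.6−72.5)/20) = 6.7·10^(11.1/20) = 24.05 m.

24.0 m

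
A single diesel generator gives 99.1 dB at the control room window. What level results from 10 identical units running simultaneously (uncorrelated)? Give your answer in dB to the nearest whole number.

With 10 equal, uncorrelated contributions the intensity is 10× that of one unit, giving a rise of 10·log₁₀ 10.
L_total = 99.1 + 10·log₁₀(10) = 99.1 + 10.000 = 109.10 dB.

109 dB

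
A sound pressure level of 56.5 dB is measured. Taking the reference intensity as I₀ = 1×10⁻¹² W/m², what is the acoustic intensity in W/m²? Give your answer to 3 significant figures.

I/I₀ = 10^(56.5/10) = 4.467e+05, so I = 4.467e+05 × 10⁻¹² W/m².

4.47e-07 W/m²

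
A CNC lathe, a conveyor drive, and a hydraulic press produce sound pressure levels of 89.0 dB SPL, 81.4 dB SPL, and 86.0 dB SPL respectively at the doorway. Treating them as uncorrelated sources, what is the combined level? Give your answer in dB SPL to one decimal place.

91.2 dB SPL

Incoherent sources combine by intensity addition: L_total = 10·log₁₀(Σ 10^(L_i/10)).
Σ 10^(L/10) = 10^(89.0/10) + 10^(81.4/10) + 10^(86.0/10) = 1.330e+09.
L_total = 10·log₁₀(1.330e+09) = 91.24 dB SPL.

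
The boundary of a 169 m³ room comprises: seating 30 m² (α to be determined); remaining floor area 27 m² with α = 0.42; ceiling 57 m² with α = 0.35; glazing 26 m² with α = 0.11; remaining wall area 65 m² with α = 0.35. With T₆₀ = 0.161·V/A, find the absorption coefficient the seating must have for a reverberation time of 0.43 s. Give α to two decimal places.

0.21

A = 0.161·V/T₆₀ = 0.161·169/0.43 = 63.28 m² sabins.
Absorption from the other surfaces = 27·0.42 + 57·0.35 + 26·0.11 + 65·0.35 = 56.90 m², so the seating must supply 6.38 m² over 30 m².
α = 6.38/30 = 0.213.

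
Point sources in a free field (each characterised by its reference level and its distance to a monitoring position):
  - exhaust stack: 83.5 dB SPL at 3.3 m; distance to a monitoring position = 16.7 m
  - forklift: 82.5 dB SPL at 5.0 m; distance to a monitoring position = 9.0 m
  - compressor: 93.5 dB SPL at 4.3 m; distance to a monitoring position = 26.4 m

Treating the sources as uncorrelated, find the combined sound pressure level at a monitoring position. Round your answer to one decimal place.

Propagate each source to the receiver with L = L_ref − 20·log₁₀(r/r_ref), then add intensities.
exhaust stack: 83.5 − 20·log₁₀(16.7/3.3) = 83.5 − 14.08 = 69.42 dB SPL.
forklift: 82.5 − 20·log₁₀(9.0/5.0) = 82.5 − 5.11 = 77.39 dB SPL.
compressor: 93.5 − 20·log₁₀(26.4/4.3) = 93.5 − 15.76 = 77.74 dB SPL.
Σ 10^(L/10) = 1.230e+08 → L_total = 10·log₁₀(1.230e+08) = 80.90 dB SPL.

80.9 dB SPL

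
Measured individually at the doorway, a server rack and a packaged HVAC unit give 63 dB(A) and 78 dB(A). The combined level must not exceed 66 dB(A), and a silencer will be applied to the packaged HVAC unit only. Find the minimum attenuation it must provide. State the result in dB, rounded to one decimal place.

Everything except the packaged HVAC unit sums to 10^(63/10) = 1.995e+06 in linear terms, 63.00 dB(A).
The limit corresponds to 10^(66/10) = 3.981e+06; subtracting the fixed part leaves 1.986e+06 for the packaged HVAC unit, i.e. 62.98 dB(A).
So the packaged HVAC unit must be reduced from 78 to 62.98 dB(A): IL = 15.02 dB.

15.0 dB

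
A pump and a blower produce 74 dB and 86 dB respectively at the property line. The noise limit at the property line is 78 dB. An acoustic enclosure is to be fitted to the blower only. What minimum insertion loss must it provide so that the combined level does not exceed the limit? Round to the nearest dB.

Fixed contribution from the other source: Σ 10^(L/10) = 10^(74/10) = 2.512e+07 (74.00 dB).
To meet 78 dB overall, the treated blower may contribute at most 10^(78/10) − 2.512e+07 = 3.798e+07, i.e. 75.80 dB.
Required insertion loss = 86 − 75.80 = 10.20 dB.

10 dB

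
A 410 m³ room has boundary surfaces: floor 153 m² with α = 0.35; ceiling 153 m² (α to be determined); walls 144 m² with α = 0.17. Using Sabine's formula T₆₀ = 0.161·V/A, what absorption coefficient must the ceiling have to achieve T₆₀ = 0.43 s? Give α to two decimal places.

0.49

A = 0.161·V/T₆₀ = 0.161·410/0.43 = 153.51 m² sabins.
Absorption from the other surfaces = 153·0.35 + 144·0.17 = 78.03 m², so the ceiling must supply 75.48 m² over 153 m².
α = 75.48/153 = 0.493.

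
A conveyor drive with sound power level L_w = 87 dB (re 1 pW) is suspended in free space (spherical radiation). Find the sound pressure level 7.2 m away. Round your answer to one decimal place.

58.9 dB

L_p = L_w − 10·log₁₀(4π·r²) with r = 7.2 m.
4π·r² = 651.4 m², 10·log₁₀ of that is 28.139 dB.
L_p = 87 − 28.139 = 58.86 dB.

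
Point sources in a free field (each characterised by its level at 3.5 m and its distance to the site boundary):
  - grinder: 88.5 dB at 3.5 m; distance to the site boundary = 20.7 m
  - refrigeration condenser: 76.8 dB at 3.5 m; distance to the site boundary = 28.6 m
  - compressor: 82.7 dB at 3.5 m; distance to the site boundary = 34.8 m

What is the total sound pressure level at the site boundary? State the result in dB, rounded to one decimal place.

Propagate each source to the receiver with L = L_ref − 20·log₁₀(r/r_ref), then add intensities.
grinder: 88.5 − 20·log₁₀(20.7/3.5) = 88.5 − 15.44 = 73.06 dB.
refrigeration condenser: 76.8 − 20·log₁₀(28.6/3.5) = 76.8 − 18.25 = 58.55 dB.
compressor: 82.7 − 20·log₁₀(34.8/3.5) = 82.7 − 19.95 = 62.75 dB.
Σ 10^(L/10) = 2.284e+07 → L_total = 10·log₁₀(2.284e+07) = 73.59 dB.

73.6 dB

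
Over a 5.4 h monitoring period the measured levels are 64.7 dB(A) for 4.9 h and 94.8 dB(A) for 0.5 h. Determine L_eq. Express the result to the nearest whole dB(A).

85 dB(A)

The energy average is taken in the linear domain: L_eq = 10·log₁₀[(Σ tᵢ·10^(Lᵢ/10))/T], T = 5.4 h.
Σ tᵢ·10^(Lᵢ/10) = 4.9·10^(64.7/10) + 0.5·10^(94.8/10) = 1.524e+09.
L_eq = 10·log₁₀(1.524e+09/5.4) = 84.51 dB(A).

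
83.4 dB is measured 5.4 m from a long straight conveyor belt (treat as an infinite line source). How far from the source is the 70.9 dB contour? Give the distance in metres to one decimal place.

The 12.5 dB drop corresponds to a distance ratio of 10^(12.5/10) for a line source.
r₂ = 5.4·10^((83.4−70.9)/10) = 5.4·10^(12.5/10) = 96.03 m.

96.0 m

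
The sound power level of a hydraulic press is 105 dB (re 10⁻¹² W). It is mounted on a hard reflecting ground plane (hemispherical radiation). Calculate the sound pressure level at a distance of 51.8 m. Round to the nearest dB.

63 dB

The power spreads over a hemisphere of area 2π·r², so L_p = L_w − 10·log₁₀(2π·r²).
2π·r² = 1.686e+04 m², 10·log₁₀ of that is 42.268 dB.
L_p = 105 − 42.268 = 62.73 dB.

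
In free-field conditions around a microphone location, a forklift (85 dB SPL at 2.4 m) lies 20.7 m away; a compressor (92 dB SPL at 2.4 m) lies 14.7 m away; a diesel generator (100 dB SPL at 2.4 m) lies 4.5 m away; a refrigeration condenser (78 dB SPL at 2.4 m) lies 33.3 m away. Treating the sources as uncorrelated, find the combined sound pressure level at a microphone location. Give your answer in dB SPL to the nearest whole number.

95 dB SPL

Propagate each source to the receiver with L = L_ref − 20·log₁₀(r/r_ref), then add intensities.
forklift: 85 − 20·log₁₀(20.7/2.4) = 85 − 18.72 = 66.28 dB SPL.
compressor: 92 − 20·log₁₀(14.7/2.4) = 92 − 15.74 = 76.26 dB SPL.
diesel generator: 100 − 20·log₁₀(4.5/2.4) = 100 − 5.46 = 94.54 dB SPL.
refrigeration condenser: 78 − 20·log₁₀(33.3/2.4) = 78 − 22.84 = 55.16 dB SPL.
Σ 10^(L/10) = 2.891e+09 → L_total = 10·log₁₀(2.891e+09) = 94.61 dB SPL.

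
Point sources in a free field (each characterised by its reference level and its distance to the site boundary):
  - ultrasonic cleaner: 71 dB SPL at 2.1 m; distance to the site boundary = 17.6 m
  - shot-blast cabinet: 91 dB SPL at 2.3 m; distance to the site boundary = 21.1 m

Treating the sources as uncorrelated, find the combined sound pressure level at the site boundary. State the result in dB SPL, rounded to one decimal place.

Propagate each source to the receiver with L = L_ref − 20·log₁₀(r/r_ref), then add intensities.
ultrasonic cleaner: 71 − 20·log₁₀(17.6/2.1) = 71 − 18.47 = 52.53 dB SPL.
shot-blast cabinet: 91 − 20·log₁₀(21.1/2.3) = 91 − 19.25 = 71.75 dB SPL.
Σ 10^(L/10) = 1.514e+07 → L_total = 10·log₁₀(1.514e+07) = 71.80 dB SPL.

71.8 dB SPL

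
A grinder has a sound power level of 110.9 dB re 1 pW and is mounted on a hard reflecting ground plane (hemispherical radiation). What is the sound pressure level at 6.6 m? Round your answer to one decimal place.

86.5 dB

The power spreads over a hemisphere of area 2π·r², so L_p = L_w − 10·log₁₀(2π·r²).
2π·r² = 273.7 m², 10·log₁₀ of that is 24.373 dB.
L_p = 110.9 − 24.373 = 86.53 dB.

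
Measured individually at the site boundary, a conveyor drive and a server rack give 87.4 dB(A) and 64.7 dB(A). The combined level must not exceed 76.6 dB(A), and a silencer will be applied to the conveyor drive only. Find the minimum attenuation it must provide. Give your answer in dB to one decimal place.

The untreated sources together contribute 10^(64.7/10) = 2.951e+06, i.e. 64.70 dB(A).
To meet 76.6 dB(A) overall, the treated conveyor drive may contribute at most 10^(76.6/10) − 2.951e+06 = 4.276e+07, i.e. 76.31 dB(A).
Required insertion loss = 87.4 − 76.31 = 11.09 dB.

11.1 dB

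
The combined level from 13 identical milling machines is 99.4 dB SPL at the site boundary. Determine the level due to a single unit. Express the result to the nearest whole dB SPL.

Dividing the total intensity by 13 lowers the level by 10·log₁₀ 13 = 11.139 dB: L₁ = 99.4 − 11.139.

88 dB SPL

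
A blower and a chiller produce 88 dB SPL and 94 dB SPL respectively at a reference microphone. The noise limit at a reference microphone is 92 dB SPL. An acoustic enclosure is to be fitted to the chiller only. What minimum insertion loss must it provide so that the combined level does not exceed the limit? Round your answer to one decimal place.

Fixed contribution from the other source: Σ 10^(L/10) = 10^(88/10) = 6.310e+08 (88.00 dB SPL).
The limit corresponds to 10^(92/10) = 1.585e+09; subtracting the fixed part leaves 9.539e+08 for the chiller, i.e. 89.80 dB SPL.
Required insertion loss = 94 − 89.80 = 4.20 dB.

4.2 dB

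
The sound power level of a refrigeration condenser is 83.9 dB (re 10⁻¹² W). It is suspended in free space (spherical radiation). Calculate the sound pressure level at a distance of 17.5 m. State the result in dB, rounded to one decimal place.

The power spreads over a sphere of area 4π·r², so L_p = L_w − 10·log₁₀(4π·r²).
4π·r² = 3848 m², 10·log₁₀ of that is 35.853 dB.
L_p = 83.9 − 35.853 = 48.05 dB.

48.0 dB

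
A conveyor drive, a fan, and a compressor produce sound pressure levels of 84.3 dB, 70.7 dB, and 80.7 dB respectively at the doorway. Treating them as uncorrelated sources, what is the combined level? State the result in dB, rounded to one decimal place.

For uncorrelated sources the intensities add, so convert each level to linear form, sum, and take 10·log₁₀ of the total.
Σ 10^(L/10) = 10^(84.3/10) + 10^(70.7/10) + 10^(80.7/10) = 3.984e+08.
L_total = 10·log₁₀(3.984e+08) = 86.00 dB.

86.0 dB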